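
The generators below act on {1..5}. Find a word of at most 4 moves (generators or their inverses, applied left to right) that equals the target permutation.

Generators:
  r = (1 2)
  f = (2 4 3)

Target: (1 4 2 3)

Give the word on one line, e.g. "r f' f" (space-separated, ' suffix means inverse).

f r f

  after f: (2 4 3)
  after r: (1 2 4 3)
  after f: (1 4 2 3)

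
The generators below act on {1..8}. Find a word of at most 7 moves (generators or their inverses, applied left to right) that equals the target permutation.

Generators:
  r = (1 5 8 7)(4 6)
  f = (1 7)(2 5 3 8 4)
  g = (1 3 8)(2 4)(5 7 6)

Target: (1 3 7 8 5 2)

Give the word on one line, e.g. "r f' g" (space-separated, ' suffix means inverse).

  after f': (1 7)(2 4 8 3 5)
  after r: (2 6 4 7 5)(3 8)
  after g': (1 8)(2 7 6)(4 5)
  after g': (1 3)(2 5)(4 6)
  after r': (1 3 7 8 5 2)

f' r g' g' r'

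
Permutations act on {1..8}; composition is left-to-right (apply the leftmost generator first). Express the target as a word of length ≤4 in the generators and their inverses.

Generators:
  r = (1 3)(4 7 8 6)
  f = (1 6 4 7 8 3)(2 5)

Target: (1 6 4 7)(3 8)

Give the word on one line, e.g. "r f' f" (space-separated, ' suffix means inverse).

  after f: (1 6 4 7 8 3)(2 5)
  after f: (1 4 8)(3 6 7)
  after r': (1 6 4 7)(3 8)

f f r'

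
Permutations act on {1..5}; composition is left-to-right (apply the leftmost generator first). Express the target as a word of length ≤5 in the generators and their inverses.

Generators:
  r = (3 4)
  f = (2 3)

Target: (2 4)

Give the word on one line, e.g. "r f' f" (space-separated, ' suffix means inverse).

  after f': (2 3)
  after r: (2 4 3)
  after f: (2 4)

f' r f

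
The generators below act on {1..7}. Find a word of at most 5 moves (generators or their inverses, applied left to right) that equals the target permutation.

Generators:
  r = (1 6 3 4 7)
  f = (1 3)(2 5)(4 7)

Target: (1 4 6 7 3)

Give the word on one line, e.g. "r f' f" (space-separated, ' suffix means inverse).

r r r

  after r: (1 6 3 4 7)
  after r: (1 3 7 6 4)
  after r: (1 4 6 7 3)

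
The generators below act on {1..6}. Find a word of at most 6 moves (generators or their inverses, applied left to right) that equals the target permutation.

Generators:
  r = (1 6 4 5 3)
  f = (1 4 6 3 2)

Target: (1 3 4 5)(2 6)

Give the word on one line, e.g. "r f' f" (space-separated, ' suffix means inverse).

r' r' f r

  after r': (1 3 5 4 6)
  after r': (1 5 6 3 4)
  after f: (1 5 3 6 2)
  after r: (1 3 4 5)(2 6)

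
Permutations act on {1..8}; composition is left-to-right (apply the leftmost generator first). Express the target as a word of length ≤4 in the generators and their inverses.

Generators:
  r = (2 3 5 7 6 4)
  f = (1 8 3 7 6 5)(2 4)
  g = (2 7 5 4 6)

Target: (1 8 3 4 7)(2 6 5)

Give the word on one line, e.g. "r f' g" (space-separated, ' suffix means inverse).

  after r: (2 3 5 7 6 4)
  after r: (2 5 6)(3 7 4)
  after g': (2 7 5 4 3)
  after f: (1 8 3 4 7)(2 6 5)

r r g' f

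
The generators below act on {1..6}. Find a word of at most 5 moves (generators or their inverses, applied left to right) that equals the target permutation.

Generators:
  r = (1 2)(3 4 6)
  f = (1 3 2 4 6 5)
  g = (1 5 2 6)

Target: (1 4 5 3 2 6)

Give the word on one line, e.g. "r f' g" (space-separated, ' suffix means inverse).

  after r: (1 2)(3 4 6)
  after g: (1 6 3 4)(2 5)
  after f': (1 4 5 3 2 6)

r g f'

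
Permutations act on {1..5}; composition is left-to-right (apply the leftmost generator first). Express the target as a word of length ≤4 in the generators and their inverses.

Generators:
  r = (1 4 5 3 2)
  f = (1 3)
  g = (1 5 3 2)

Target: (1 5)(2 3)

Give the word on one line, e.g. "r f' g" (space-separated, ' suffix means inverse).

  after f: (1 3)
  after g': (1 5)(2 3)

f g'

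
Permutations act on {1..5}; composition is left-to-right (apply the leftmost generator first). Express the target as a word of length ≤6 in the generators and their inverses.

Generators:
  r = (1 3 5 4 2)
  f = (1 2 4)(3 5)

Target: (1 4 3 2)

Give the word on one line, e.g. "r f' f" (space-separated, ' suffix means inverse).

  after r: (1 3 5 4 2)
  after r: (1 5 2 3 4)
  after r: (1 4 3 2 5)
  after r: (1 2 4 5 3)
  after f: (1 4 3 2)

r r r r f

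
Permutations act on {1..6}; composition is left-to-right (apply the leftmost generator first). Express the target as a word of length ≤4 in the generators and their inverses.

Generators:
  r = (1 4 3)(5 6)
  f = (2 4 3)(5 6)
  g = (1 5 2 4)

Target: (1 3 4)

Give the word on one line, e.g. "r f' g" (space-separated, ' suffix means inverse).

  after r: (1 4 3)(5 6)
  after r: (1 3 4)

r r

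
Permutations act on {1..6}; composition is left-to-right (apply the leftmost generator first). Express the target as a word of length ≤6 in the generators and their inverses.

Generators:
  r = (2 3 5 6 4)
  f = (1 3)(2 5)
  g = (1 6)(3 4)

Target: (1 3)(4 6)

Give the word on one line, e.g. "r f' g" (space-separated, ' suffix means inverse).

f g' f g

  after f: (1 3)(2 5)
  after g': (1 4 3 6)(2 5)
  after f: (1 4)(3 6)
  after g: (1 3)(4 6)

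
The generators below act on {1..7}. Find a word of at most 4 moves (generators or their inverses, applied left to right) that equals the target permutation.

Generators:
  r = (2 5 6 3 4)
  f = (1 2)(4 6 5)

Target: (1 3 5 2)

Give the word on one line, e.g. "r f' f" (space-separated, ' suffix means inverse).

  after f': (1 2)(4 5 6)
  after r': (1 4 2)(3 6)
  after r': (1 3 5 2)

f' r' r'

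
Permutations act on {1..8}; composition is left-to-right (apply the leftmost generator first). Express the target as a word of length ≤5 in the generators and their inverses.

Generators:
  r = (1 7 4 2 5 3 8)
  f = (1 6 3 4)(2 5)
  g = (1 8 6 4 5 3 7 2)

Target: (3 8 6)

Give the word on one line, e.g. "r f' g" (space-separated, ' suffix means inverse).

g' r' f g r

  after g': (1 2 7 3 5 4 6 8)
  after r': (1 4 6 3 2)(5 7)
  after f: (2 6 4 3 5 7)
  after g: (1 8 6 5 2 4 7)
  after r: (3 8 6)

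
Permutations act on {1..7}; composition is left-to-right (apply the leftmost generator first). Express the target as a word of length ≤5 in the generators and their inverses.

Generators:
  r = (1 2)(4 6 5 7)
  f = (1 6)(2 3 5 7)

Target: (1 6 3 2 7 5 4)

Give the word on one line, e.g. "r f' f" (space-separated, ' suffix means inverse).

  after r: (1 2)(4 6 5 7)
  after f': (1 7 4)(2 6 3)
  after r': (1 5 6 3)(2 4)
  after r': (1 6 3 2 7 5 4)

r f' r' r'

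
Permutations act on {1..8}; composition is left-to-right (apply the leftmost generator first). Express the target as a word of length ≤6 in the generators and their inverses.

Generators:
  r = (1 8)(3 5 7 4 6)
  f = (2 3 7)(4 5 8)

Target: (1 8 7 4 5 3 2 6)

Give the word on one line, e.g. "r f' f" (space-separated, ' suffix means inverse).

r r f r'

  after r: (1 8)(3 5 7 4 6)
  after r: (3 7 6 5 4)
  after f: (2 3)(4 7 6 8)
  after r': (1 8 7 4 5 3 2 6)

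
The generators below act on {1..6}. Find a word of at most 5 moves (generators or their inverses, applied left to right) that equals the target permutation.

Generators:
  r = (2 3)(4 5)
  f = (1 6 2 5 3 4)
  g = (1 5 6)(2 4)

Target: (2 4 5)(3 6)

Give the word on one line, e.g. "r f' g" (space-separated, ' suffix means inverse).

f r g' g'

  after f: (1 6 2 5 3 4)
  after r: (1 6 3 5 2 4)
  after g': (1 5 4 6 3)
  after g': (2 4 5)(3 6)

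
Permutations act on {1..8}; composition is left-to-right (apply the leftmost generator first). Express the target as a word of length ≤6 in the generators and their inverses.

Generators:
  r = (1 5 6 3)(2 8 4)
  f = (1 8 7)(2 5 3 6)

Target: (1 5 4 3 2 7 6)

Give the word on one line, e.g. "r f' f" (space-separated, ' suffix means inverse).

r f r r

  after r: (1 5 6 3)(2 8 4)
  after f: (1 3 8 4 5 2 7)
  after r: (2 7 5 8)(3 4 6)
  after r: (1 5 4 3 2 7 6)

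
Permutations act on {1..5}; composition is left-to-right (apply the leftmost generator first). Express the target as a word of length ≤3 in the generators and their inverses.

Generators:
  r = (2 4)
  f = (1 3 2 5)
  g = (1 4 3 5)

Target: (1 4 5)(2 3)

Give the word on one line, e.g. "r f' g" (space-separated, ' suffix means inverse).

  after g': (1 5 3 4)
  after f': (1 2 3 4 5)
  after r: (1 4 5)(2 3)

g' f' r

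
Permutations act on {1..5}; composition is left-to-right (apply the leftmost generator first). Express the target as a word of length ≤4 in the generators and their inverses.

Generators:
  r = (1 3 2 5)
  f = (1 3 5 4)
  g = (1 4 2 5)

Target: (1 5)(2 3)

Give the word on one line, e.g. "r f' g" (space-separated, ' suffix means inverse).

r r g' f'

  after r: (1 3 2 5)
  after r: (1 2)(3 5)
  after g': (1 4)(2 5 3)
  after f': (1 5)(2 3)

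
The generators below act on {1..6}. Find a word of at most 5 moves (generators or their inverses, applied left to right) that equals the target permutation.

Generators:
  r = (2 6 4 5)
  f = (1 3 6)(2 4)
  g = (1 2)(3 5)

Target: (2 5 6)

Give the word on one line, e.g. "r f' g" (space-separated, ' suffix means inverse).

  after g: (1 2)(3 5)
  after f': (1 4 2 6 3 5)
  after f': (1 2 3 5 6)
  after g': (2 5 6)

g f' f' g'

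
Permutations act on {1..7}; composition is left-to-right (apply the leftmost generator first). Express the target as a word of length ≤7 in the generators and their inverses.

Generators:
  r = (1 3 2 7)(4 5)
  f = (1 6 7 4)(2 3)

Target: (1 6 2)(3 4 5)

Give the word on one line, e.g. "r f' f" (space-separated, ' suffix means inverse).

r f r' r' f

  after r: (1 3 2 7)(4 5)
  after f: (1 2 4 5)(6 7)
  after r': (1 3)(2 5 7 6)
  after r': (2 4 5)(3 7 6)
  after f: (1 6 2)(3 4 5)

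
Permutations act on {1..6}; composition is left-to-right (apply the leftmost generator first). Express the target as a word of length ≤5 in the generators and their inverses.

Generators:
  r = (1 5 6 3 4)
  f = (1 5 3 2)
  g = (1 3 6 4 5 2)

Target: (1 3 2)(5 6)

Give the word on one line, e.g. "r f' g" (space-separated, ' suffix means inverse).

  after f: (1 5 3 2)
  after r: (1 6 3 2 5 4)
  after f: (1 6 2 3)(4 5)
  after g': (1 3 2)(5 6)

f r f g'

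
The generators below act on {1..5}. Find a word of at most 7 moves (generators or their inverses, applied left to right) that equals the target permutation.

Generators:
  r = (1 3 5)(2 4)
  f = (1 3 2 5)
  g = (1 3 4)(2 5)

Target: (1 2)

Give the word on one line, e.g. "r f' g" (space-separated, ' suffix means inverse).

  after f': (1 5 2 3)
  after g: (1 2 4)
  after r: (1 4 3 5)
  after f: (1 4 2 5 3)
  after r: (1 2)

f' g r f r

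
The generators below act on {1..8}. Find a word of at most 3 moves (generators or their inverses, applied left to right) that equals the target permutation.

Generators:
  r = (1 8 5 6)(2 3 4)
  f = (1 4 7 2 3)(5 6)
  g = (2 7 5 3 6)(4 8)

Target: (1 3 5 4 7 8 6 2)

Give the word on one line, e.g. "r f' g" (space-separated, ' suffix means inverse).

r' f' g

  after r': (1 6 5 8)(2 4 3)
  after f': (1 5 8 3 7 4 2)
  after g: (1 3 5 4 7 8 6 2)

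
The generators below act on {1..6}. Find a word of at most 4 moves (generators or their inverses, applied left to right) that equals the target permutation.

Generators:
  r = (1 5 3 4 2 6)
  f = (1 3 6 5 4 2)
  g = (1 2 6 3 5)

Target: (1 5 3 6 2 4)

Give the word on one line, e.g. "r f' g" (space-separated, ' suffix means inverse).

r' g r f'

  after r': (1 6 2 4 3 5)
  after g: (1 3)(2 4 5)
  after r: (1 4 3 5 6)
  after f': (1 5 3 6 2 4)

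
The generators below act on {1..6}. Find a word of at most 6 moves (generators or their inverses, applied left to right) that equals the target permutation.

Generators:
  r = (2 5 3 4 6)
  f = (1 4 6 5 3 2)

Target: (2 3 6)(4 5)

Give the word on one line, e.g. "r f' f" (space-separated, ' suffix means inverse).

  after f: (1 4 6 5 3 2)
  after f: (1 6 3)(2 4 5)
  after r: (1 2 6 4 3)
  after f: (2 5 3 4)
  after r: (2 3 6)(4 5)

f f r f r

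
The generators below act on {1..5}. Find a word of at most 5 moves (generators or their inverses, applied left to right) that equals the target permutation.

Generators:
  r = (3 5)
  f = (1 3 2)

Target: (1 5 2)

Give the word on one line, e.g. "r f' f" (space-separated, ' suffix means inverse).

r f' f' r

  after r: (3 5)
  after f': (1 2 3 5)
  after f': (1 3 5 2)
  after r: (1 5 2)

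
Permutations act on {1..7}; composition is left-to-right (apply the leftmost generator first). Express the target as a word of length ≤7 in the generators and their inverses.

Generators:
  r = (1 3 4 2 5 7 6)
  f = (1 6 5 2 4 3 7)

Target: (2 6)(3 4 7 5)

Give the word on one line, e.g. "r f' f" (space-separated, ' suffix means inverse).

f r f' r r

  after f: (1 6 5 2 4 3 7)
  after r: (3 6 7)
  after f': (1 7 4 2 5 6 3)
  after r: (1 6 4 5)(2 7)
  after r: (2 6)(3 4 7 5)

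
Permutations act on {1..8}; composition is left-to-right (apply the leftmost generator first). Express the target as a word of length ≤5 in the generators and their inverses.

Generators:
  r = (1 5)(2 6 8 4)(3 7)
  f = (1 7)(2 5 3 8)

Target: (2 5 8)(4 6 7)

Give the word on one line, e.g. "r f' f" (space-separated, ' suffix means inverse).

  after r': (1 5)(2 4 8 6)(3 7)
  after f: (1 3)(2 4)(5 7 8 6)
  after r: (1 7 4 6)(3 5)
  after f: (2 5 8)(4 6 7)

r' f r f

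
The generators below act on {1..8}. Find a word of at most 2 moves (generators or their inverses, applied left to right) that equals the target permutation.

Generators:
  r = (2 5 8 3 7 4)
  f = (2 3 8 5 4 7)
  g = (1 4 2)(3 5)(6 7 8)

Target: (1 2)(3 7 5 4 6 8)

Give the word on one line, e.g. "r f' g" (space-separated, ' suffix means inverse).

r' g'

  after r': (2 4 7 3 8 5)
  after g': (1 2)(3 7 5 4 6 8)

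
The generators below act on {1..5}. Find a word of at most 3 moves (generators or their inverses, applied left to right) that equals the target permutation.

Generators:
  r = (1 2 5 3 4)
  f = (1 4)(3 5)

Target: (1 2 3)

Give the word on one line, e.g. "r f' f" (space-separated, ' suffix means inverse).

  after r: (1 2 5 3 4)
  after f': (1 2 3)

r f'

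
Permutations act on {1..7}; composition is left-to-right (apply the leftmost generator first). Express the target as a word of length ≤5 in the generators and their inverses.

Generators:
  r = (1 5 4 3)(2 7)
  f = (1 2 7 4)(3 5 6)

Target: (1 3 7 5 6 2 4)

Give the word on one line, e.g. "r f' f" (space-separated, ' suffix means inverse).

  after r': (1 3 4 5)(2 7)
  after f': (1 6 5 4 3 7)
  after r': (1 6)(2 7 3)
  after f: (1 3 7 5 6 2 4)

r' f' r' f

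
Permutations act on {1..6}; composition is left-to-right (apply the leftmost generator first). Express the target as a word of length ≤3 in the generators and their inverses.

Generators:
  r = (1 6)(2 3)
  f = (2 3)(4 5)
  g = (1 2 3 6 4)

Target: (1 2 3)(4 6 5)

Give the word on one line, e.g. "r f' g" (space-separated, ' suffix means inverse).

r g' f

  after r: (1 6)(2 3)
  after g': (1 3)(4 6)
  after f: (1 2 3)(4 6 5)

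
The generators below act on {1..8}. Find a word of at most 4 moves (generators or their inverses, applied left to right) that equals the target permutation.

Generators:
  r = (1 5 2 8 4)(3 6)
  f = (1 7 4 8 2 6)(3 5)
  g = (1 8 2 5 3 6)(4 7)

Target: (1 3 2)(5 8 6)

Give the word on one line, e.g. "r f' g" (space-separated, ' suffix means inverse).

g' g'

  after g': (1 6 3 5 2 8)(4 7)
  after g': (1 3 2)(5 8 6)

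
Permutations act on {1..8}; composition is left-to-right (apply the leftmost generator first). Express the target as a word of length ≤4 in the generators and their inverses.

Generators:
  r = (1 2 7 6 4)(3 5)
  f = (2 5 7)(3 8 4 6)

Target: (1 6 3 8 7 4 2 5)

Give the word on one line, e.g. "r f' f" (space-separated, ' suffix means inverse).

  after f: (2 5 7)(3 8 4 6)
  after r': (1 4 7)(2 3 8 6 5)
  after r': (1 6 3 8 7 4 2 5)

f r' r'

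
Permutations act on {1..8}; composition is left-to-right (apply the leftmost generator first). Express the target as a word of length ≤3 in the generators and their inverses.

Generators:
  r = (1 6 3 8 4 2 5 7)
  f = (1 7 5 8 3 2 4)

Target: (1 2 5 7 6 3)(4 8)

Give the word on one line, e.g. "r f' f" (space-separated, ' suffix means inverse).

r r f

  after r: (1 6 3 8 4 2 5 7)
  after r: (1 3 4 5)(2 7 6 8)
  after f: (1 2 5 7 6 3)(4 8)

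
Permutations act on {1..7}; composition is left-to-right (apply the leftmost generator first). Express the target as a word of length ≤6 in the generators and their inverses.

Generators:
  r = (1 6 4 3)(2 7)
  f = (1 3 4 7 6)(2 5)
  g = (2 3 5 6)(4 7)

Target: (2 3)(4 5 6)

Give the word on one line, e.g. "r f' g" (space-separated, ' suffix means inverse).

g r r r f'

  after g: (2 3 5 6)(4 7)
  after r: (1 6 7 3 5 4 2)
  after r: (1 4 7)(2 6)(3 5)
  after r: (1 3 5)(2 4)(6 7)
  after f': (2 3)(4 5 6)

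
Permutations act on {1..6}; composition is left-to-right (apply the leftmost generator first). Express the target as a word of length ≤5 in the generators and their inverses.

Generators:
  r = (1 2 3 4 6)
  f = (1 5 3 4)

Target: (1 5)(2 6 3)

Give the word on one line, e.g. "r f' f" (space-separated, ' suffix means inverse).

  after f': (1 4 3 5)
  after f': (1 3)(4 5)
  after f': (1 5 3 4)
  after r': (1 5 2)(4 6)
  after r': (1 5)(2 6 3)

f' f' f' r' r'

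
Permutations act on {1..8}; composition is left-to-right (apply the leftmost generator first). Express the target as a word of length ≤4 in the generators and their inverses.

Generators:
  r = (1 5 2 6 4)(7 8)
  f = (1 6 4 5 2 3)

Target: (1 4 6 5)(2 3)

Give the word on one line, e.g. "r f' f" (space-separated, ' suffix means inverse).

r f' f' r

  after r: (1 5 2 6 4)(7 8)
  after f': (1 4 3 2)(7 8)
  after f': (1 6)(2 3 5 4)(7 8)
  after r: (1 4 6 5)(2 3)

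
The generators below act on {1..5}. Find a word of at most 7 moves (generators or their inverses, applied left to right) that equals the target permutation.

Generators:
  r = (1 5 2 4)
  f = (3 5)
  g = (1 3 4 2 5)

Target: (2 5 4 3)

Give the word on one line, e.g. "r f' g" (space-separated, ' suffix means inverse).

g r r g' f'

  after g: (1 3 4 2 5)
  after r: (1 3)
  after r: (1 3 5 2 4)
  after g': (2 3)(4 5)
  after f': (2 5 4 3)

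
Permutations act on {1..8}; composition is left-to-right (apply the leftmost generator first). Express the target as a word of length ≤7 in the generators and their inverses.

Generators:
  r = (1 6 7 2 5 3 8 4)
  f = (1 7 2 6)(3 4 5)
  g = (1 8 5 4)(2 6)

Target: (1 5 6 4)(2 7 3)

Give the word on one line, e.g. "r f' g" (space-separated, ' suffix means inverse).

  after f': (1 6 2 7)(3 5 4)
  after g: (1 2 7 8 5)(3 4)
  after r: (1 5 6 7 4 8 3)
  after f': (1 4 8 5 2 7 3 6)
  after g': (1 5 6 4)(2 7 3)

f' g r f' g'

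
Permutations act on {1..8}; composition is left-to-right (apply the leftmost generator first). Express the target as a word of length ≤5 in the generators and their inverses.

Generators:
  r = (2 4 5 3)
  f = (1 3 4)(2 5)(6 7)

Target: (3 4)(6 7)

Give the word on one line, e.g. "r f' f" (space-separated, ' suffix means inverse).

  after r: (2 4 5 3)
  after r: (2 5)(3 4)
  after f: (1 3)(6 7)
  after f: (1 4)(2 5)
  after f: (3 4)(6 7)

r r f f f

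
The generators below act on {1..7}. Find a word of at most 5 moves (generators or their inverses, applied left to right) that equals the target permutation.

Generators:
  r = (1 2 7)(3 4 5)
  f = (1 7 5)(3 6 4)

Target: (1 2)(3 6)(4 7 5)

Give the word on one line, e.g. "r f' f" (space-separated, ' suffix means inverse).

  after r: (1 2 7)(3 4 5)
  after f': (1 2)(3 6)(4 7 5)
  after f': (1 2 5 6 4)
  after f': (1 2 7)(3 4 5)
  after f': (1 2)(3 6)(4 7 5)

r f' f' f' f'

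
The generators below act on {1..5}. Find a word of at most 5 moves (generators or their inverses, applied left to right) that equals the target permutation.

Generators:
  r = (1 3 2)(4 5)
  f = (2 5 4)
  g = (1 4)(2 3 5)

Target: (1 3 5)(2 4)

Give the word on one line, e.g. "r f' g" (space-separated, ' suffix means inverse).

  after g': (1 4)(2 5 3)
  after g': (2 3 5)
  after r: (1 3 4 5)
  after f': (1 3 5)(2 4)

g' g' r f'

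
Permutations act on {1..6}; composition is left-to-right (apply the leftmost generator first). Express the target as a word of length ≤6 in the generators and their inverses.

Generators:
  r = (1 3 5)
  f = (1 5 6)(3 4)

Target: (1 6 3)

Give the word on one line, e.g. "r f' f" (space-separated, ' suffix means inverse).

  after r: (1 3 5)
  after r: (1 5 3)
  after f': (3 6 5 4)
  after f': (1 6)(3 5)
  after r: (1 6 3)

r r f' f' r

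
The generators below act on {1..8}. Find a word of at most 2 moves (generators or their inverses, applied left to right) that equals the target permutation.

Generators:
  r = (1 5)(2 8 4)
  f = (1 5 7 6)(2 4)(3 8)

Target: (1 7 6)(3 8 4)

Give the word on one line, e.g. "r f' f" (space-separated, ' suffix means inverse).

r' f

  after r': (1 5)(2 4 8)
  after f: (1 7 6)(3 8 4)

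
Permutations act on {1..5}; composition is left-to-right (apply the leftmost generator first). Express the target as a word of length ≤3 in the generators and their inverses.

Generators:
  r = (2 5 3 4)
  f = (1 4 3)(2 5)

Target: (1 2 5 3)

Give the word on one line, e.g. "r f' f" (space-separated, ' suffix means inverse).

f' r' f

  after f': (1 3 4)(2 5)
  after r': (1 5 4)
  after f: (1 2 5 3)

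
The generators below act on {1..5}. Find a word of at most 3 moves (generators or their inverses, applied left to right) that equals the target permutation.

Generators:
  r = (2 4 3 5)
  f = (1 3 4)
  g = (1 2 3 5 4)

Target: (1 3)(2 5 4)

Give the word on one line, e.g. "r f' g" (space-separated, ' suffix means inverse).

  after r': (2 5 3 4)
  after f: (1 3)(2 5 4)

r' f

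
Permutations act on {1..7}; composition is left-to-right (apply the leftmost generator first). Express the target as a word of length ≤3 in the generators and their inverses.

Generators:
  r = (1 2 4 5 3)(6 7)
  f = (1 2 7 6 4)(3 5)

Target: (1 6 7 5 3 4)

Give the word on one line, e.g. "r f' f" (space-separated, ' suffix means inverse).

  after r: (1 2 4 5 3)(6 7)
  after f: (1 7 4 3 2)
  after r: (1 6 7 5 3 4)

r f r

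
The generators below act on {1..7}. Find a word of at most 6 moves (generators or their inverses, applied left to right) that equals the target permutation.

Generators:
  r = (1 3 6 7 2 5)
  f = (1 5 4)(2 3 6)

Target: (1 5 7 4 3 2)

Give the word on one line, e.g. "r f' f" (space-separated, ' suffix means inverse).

  after r': (1 5 2 7 6 3)
  after f': (2 7 3 4 5 6)
  after r': (1 5 3 4 2 6 7)
  after f': (2 3 5)(4 6 7)
  after r': (1 5 7 4 3 2)

r' f' r' f' r'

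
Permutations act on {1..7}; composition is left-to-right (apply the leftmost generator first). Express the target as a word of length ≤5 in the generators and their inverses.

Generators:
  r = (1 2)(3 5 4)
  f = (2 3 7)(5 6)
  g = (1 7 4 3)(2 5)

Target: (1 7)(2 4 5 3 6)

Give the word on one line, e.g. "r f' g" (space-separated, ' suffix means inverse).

  after r': (1 2)(3 4 5)
  after r': (3 5 4)
  after f': (2 7 3 6 5 4)
  after g: (1 7)(2 4 5 3 6)

r' r' f' g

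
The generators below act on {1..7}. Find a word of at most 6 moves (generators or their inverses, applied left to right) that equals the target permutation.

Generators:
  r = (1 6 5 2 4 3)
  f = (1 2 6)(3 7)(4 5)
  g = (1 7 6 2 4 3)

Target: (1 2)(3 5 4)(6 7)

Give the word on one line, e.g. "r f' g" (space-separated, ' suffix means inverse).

  after r: (1 6 5 2 4 3)
  after f: (2 5 6 4 7 3)
  after r: (1 6 3 4 7)
  after f': (1 2)(3 5 4)(6 7)

r f r f'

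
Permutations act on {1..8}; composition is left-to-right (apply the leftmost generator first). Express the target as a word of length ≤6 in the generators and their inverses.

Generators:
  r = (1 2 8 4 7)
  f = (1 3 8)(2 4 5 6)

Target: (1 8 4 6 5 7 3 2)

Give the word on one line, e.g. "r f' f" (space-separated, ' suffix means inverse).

r r r f' r

  after r: (1 2 8 4 7)
  after r: (1 8 7 2 4)
  after r: (1 4 2 7 8)
  after f': (1 2 7 3)(4 6 5)
  after r: (1 8 4 6 5 7 3 2)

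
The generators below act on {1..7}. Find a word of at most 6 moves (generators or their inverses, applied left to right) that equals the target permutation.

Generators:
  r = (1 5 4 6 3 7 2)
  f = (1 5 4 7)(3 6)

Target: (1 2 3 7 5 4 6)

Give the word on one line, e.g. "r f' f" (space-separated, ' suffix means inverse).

r f' r' f f

  after r: (1 5 4 6 3 7 2)
  after f': (2 7)(3 4)
  after r': (1 2 3 5)(4 6)
  after f: (1 2 6 7)(3 4)
  after f: (1 2 3 7 5 4 6)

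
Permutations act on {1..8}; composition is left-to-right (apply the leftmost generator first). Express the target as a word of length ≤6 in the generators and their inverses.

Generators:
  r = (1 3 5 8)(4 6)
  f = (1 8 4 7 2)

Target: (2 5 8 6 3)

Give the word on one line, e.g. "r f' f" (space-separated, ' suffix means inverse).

f r' f' r' r'

  after f: (1 8 4 7 2)
  after r': (1 5 3)(2 8 6 4 7)
  after f': (1 5 3 2)(6 8)
  after r': (1 3 2 8 4 6 5)
  after r': (2 5 8 6 3)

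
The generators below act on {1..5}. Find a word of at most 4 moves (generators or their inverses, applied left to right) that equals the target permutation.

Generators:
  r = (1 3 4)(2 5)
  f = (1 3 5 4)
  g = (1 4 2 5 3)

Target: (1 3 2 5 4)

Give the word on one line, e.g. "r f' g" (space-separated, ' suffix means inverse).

  after r: (1 3 4)(2 5)
  after g: (2 3)
  after f: (1 3 2 5 4)

r g f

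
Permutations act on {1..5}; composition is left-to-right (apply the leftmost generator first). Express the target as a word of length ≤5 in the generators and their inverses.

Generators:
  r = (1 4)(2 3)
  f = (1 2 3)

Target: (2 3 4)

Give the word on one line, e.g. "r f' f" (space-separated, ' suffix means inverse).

  after r: (1 4)(2 3)
  after f': (1 4 3)
  after r': (2 3 4)

r f' r'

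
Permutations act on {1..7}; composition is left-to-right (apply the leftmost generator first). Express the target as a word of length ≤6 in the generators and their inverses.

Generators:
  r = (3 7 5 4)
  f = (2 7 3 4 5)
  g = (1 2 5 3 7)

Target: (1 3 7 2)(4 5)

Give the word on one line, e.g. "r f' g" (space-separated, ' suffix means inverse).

  after g: (1 2 5 3 7)
  after r': (1 2 7)(4 5)
  after f: (1 7)(2 3 4)
  after r: (1 5 4 2 7)
  after g: (1 3 7 2)(4 5)

g r' f r g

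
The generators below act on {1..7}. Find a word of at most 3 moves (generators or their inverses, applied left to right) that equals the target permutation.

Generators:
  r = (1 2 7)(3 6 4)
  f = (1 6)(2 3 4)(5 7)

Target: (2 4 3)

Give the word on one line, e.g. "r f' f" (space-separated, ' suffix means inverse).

f f

  after f: (1 6)(2 3 4)(5 7)
  after f: (2 4 3)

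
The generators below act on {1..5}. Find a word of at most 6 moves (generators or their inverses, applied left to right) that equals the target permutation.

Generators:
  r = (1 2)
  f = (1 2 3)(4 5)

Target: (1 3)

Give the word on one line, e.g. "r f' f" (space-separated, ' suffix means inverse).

  after f: (1 2 3)(4 5)
  after r': (2 3)(4 5)
  after r': (1 2 3)(4 5)
  after r': (2 3)(4 5)
  after f': (1 3)

f r' r' r' f'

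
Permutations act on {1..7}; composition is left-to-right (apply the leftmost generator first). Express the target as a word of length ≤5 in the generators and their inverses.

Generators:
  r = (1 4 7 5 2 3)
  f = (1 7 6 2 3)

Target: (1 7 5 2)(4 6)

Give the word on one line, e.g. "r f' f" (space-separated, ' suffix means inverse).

  after r': (1 3 2 5 7 4)
  after r': (1 2 7)(3 5 4)
  after r': (1 5)(2 4)(3 7)
  after f': (1 5 3)(2 4 6 7)
  after r': (1 7 5 2)(4 6)

r' r' r' f' r'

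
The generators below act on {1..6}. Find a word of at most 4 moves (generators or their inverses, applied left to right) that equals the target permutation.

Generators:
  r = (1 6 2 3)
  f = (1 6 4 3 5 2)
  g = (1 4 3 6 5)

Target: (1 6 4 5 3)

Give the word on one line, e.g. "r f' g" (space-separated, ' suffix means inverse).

  after g': (1 5 6 3 4)
  after g': (1 6 4 5 3)

g' g'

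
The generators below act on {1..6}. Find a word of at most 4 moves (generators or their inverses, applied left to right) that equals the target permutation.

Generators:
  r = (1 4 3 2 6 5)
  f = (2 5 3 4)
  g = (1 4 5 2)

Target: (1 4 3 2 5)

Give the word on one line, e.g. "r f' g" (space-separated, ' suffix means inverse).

  after f': (2 4 3 5)
  after g: (1 4 3 2 5)

f' g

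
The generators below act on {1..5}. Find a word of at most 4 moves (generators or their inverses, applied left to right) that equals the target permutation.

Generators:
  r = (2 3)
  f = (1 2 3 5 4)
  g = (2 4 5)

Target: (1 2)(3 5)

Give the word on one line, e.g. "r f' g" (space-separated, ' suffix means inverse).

f' g g

  after f': (1 4 5 3 2)
  after g: (1 5 3 4 2)
  after g: (1 2)(3 5)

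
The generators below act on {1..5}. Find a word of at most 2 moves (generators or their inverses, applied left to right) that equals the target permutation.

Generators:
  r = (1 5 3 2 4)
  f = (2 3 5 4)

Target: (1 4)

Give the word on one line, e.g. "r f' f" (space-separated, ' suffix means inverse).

f' r'

  after f': (2 4 5 3)
  after r': (1 4)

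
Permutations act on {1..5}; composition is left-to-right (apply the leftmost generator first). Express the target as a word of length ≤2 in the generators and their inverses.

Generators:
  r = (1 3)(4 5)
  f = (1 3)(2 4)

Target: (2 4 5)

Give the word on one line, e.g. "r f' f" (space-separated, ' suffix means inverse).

  after r': (1 3)(4 5)
  after f: (2 4 5)

r' f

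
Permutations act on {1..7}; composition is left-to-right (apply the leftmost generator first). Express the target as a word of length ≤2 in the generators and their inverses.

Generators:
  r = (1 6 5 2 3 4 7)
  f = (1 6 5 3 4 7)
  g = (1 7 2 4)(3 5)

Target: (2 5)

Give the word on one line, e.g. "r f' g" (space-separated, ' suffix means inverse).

  after r: (1 6 5 2 3 4 7)
  after f': (2 5)

r f'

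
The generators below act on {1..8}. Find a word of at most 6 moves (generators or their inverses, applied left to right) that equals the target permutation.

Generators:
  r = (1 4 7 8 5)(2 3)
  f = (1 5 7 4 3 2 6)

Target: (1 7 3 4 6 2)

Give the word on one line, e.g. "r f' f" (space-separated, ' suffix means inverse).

  after r': (1 5 8 7 4)(2 3)
  after r': (1 8 4 5 7)
  after f': (1 8 7 6 2 3 4)
  after f': (1 8 5)(2 4 6 3 7)
  after r': (1 7 3 4 6 2)

r' r' f' f' r'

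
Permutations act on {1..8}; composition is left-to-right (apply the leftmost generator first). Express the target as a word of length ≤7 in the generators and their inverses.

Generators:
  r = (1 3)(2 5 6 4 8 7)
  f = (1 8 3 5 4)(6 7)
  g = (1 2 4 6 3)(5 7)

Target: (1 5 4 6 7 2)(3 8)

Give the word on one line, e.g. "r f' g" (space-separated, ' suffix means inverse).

g' r' f f f

  after g': (1 3 6 4 2)(5 7)
  after r': (2 3 5 8 4 7)
  after f: (1 8)(2 5 3 4 6 7)
  after f: (1 3)(2 4 7)
  after f: (1 5 4 6 7 2)(3 8)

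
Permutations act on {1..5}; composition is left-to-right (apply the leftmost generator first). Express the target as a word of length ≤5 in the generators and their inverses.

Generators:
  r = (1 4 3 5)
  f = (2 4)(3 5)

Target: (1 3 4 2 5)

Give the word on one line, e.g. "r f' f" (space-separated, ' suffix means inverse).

f' r' r'

  after f': (2 4)(3 5)
  after r': (1 5 4 2)
  after r': (1 3 4 2 5)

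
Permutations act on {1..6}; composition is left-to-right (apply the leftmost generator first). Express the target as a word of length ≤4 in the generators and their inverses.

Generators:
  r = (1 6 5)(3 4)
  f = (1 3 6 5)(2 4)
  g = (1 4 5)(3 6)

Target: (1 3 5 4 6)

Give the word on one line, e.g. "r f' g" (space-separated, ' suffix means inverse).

  after r: (1 6 5)(3 4)
  after g: (1 3 5 4 6)

r g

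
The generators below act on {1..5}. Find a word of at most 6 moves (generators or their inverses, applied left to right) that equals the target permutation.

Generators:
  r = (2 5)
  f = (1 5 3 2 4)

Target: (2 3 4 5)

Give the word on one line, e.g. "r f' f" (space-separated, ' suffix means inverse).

f' f' r f'

  after f': (1 4 2 3 5)
  after f': (1 2 5 4 3)
  after r: (1 5 4 3)
  after f': (2 3 4 5)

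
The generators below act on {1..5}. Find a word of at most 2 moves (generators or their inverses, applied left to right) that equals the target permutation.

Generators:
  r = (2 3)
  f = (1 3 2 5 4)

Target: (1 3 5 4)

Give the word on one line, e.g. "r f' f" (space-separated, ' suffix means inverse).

r' f

  after r': (2 3)
  after f: (1 3 5 4)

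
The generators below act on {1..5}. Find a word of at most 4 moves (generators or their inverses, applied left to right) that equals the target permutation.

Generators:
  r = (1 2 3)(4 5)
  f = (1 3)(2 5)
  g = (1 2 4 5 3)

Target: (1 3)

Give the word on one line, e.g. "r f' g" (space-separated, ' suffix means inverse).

f' r g'

  after f': (1 3)(2 5)
  after r: (2 4 5 3)
  after g': (1 3)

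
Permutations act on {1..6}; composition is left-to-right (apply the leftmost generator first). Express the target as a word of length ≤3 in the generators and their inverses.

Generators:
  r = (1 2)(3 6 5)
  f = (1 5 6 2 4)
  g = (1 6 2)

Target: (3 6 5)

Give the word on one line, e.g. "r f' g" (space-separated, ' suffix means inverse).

  after r': (1 2)(3 5 6)
  after r': (3 6 5)

r' r'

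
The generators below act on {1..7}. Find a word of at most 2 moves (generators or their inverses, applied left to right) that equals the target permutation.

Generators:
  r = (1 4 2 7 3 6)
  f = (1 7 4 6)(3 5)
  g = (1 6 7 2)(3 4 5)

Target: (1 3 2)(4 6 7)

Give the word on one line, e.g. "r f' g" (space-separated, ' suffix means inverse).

  after r': (1 6 3 7 2 4)
  after r': (1 3 2)(4 6 7)

r' r'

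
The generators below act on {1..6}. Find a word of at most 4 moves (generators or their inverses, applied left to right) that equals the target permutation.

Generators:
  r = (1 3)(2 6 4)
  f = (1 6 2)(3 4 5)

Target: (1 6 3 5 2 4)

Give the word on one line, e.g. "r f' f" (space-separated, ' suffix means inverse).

  after f': (1 2 6)(3 5 4)
  after r: (1 6 3 5 2 4)

f' r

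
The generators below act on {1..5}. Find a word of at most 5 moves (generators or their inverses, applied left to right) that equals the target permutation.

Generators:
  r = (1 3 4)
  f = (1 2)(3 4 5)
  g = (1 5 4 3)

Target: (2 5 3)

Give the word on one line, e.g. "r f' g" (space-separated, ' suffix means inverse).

r' f r' g'

  after r': (1 4 3)
  after f: (1 5 3 2)
  after r': (1 5)(2 4 3)
  after g': (2 5 3)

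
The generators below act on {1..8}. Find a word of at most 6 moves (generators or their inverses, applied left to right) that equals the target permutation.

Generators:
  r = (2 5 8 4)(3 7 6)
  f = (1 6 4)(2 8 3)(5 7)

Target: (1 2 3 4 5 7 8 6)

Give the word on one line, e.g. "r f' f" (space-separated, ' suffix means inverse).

r r r f' r

  after r: (2 5 8 4)(3 7 6)
  after r: (2 8)(3 6 7)(4 5)
  after r: (2 4 8 5)
  after f': (1 4 2 6)(3 8 7 5)
  after r: (1 2 3 4 5 7 8 6)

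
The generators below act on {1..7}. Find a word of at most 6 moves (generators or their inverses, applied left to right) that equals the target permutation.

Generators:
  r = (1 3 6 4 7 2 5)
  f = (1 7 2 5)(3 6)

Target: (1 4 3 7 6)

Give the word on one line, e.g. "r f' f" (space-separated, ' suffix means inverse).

  after r': (1 5 2 7 4 6 3)
  after f: (3 7 4)
  after f: (1 7 4 6 3 2 5)
  after r': (1 4 3 7 6)

r' f f r'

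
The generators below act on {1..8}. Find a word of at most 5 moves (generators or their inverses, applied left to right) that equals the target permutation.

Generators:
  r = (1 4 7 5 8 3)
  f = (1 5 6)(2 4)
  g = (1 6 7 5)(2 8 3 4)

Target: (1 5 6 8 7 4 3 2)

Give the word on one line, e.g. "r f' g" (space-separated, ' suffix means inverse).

g g r

  after g: (1 6 7 5)(2 8 3 4)
  after g: (1 7)(2 3)(4 8)(5 6)
  after r: (1 5 6 8 7 4 3 2)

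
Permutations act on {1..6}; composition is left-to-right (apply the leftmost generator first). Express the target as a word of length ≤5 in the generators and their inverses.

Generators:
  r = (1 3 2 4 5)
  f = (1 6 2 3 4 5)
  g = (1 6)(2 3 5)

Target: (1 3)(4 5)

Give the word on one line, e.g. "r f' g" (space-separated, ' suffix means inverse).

  after g': (1 6)(2 5 3)
  after g': (2 3 5)
  after r: (1 3)(4 5)

g' g' r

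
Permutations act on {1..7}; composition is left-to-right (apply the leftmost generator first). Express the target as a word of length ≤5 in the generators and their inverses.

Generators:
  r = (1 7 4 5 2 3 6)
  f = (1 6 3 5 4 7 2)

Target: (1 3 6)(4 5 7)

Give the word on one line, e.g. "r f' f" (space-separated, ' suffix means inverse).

  after r: (1 7 4 5 2 3 6)
  after f: (1 2 5)
  after r: (1 3 6)(4 5 7)

r f r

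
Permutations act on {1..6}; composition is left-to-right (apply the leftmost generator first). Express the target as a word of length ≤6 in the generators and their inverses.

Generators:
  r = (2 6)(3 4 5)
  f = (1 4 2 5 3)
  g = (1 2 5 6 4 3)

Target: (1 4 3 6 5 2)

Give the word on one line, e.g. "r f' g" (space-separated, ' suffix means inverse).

g r' f' f' g

  after g: (1 2 5 6 4 3)
  after r': (1 6 3)(2 4 5)
  after f': (1 6 5 4 2)
  after f': (1 6 2 3 5)
  after g: (1 4 3 6 5 2)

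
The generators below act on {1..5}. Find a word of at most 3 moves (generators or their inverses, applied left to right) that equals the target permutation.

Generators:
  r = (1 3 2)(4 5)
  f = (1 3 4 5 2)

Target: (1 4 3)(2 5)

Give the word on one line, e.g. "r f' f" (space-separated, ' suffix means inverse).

  after f': (1 2 5 4 3)
  after f': (1 5 3 2 4)
  after r: (1 4 3)(2 5)

f' f' r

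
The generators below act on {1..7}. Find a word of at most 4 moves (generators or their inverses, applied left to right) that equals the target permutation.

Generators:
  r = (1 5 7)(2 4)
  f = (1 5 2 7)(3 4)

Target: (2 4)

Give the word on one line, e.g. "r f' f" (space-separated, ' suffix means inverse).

r r r

  after r: (1 5 7)(2 4)
  after r: (1 7 5)
  after r: (2 4)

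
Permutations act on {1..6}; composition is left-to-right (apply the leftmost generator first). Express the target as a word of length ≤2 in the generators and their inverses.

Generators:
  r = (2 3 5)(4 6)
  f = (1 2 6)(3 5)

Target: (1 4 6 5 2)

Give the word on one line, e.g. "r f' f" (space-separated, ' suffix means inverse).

  after f': (1 6 2)(3 5)
  after r': (1 4 6 5 2)

f' r'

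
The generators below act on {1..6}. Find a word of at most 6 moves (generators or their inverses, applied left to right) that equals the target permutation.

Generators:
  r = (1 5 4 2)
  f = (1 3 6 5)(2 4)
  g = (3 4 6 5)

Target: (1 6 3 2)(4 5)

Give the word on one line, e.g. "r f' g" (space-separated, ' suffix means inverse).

  after r: (1 5 4 2)
  after f: (2 3 6 5)
  after f: (1 3 5 4 2 6)
  after f: (1 6 3)(2 5)
  after r': (1 6 3 2)(4 5)

r f f f r'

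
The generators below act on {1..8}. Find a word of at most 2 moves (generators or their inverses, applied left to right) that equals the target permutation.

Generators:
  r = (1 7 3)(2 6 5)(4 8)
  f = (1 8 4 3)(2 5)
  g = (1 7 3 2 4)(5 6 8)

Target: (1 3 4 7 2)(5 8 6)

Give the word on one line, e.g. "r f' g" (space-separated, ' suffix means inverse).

  after g: (1 7 3 2 4)(5 6 8)
  after g: (1 3 4 7 2)(5 8 6)

g g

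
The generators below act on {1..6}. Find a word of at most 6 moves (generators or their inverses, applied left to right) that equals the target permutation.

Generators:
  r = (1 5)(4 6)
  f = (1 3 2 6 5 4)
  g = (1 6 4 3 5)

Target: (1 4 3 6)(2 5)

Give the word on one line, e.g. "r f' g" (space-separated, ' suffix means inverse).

  after f': (1 4 5 6 2 3)
  after f': (1 5 2)(3 4 6)
  after r: (2 5)(3 6)
  after g: (1 6 5 2)(3 4)
  after r: (1 4 3 6)(2 5)

f' f' r g r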